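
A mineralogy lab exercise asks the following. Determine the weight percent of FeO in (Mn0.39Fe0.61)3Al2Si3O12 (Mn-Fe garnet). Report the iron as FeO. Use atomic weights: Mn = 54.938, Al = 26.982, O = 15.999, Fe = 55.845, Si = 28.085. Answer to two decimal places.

Molar mass of (Mn0.39Fe0.61)3Al2Si3O12 = 1.17·54.938 + 1.83·55.845 + 2·26.982 + 3·28.085 + 12·15.999 = 496.681 g/mol.
Each formula unit contains 1.83 Fe, equivalent to 1.83/1 = 1.8300 mol FeO.
M(FeO) = 1×55.845 + 1×15.999 = 71.844 g/mol.
Mass of FeO per formula unit = 1.8300 × 71.844 = 131.475 g.
FeO wt% = 131.475 / 496.681 × 100 = 26.47%.

26.47 wt%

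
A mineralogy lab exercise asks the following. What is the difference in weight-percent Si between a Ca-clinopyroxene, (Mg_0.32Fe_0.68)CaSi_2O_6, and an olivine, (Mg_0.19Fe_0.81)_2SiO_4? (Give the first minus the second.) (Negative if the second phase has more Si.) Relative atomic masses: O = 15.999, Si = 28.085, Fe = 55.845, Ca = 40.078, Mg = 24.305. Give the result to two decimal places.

First mineral: 56.170 g Si in 237.994 g formula = 23.60 wt% Si.
Second mineral: 28.085 g Si in 191.786 g formula = 14.64 wt% Si.
23.60% − 14.64% gives a difference of 8.96 percentage points.

8.96 percentage points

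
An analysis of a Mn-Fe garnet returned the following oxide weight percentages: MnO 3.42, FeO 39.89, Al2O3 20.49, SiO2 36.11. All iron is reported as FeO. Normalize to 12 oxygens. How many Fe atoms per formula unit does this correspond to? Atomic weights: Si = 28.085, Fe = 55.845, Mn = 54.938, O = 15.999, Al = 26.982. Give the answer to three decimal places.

2.767 Fe apfu

MnO: 3.42/70.937 = 0.04821 mol → 0.04821 mol Mn, 0.04821 mol O.
FeO: 39.89/71.844 = 0.55523 mol → 0.55523 mol Fe, 0.55523 mol O.
Al2O3: 20.49/101.961 = 0.20096 mol → 0.40192 mol Al, 0.60288 mol O.
SiO2: 36.11/60.083 = 0.60100 mol → 0.60100 mol Si, 1.20200 mol O.
Total oxygen = 2.40832 mol. Normalization factor = 12/2.40832 = 4.98273.
Fe per 12 O = 0.55523 × 4.98273 = 2.767.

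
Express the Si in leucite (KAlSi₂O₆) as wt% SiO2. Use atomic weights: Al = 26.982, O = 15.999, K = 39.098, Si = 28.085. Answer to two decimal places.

55.06 wt%

Formula mass = 218.244 g/mol.
2 Si → 2.0000 mol SiO2 per formula unit; M(SiO2) = 60.083, so SiO2 mass = 120.166 g.
120.166/218.244 × 100 = 55.06 wt%.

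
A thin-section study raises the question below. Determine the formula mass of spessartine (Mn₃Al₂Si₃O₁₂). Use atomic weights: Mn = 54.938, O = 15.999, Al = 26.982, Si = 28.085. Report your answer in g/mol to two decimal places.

495.02 g/mol

The formula mass is the sum 3×54.938 + 2×26.982 + 3×28.085 + 12×15.999.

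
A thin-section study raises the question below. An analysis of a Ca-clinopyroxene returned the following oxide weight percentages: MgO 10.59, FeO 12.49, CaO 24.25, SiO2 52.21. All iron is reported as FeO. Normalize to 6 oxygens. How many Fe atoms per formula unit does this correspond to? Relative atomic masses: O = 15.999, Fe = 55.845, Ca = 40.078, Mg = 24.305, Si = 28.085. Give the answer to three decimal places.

0.400 Fe apfu

MgO: 10.59/40.304 = 0.26275 mol → 0.26275 mol Mg, 0.26275 mol O.
FeO: 12.49/71.844 = 0.17385 mol → 0.17385 mol Fe, 0.17385 mol O.
CaO: 24.25/56.077 = 0.43244 mol → 0.43244 mol Ca, 0.43244 mol O.
SiO2: 52.21/60.083 = 0.86896 mol → 0.86896 mol Si, 1.73792 mol O.
Total oxygen = 2.60696 mol. Normalization factor = 6/2.60696 = 2.30153.
Fe per 6 O = 0.17385 × 2.30153 = 0.400.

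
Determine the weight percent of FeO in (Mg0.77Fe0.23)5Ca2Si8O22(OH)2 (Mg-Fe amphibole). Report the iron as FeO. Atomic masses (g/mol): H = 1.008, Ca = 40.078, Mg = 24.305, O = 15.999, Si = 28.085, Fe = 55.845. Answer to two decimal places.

9.74 wt%

Formula mass = 848.624 g/mol.
1.15 Fe → 1.1500 mol FeO per formula unit; M(FeO) = 71.844, so FeO mass = 82.621 g.
82.621/848.624 × 100 = 9.74 wt%.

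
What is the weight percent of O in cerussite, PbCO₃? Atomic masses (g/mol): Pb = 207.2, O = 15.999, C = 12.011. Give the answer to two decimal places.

Molar mass of PbCO₃: 1·207.2 + 1·12.011 + 3·15.999 = 267.208 g/mol.
Mass of O per formula unit: 3 × 15.999 = 47.997 g.
Weight fraction O = 47.997 / 267.208 = 0.1796.

17.96 mass %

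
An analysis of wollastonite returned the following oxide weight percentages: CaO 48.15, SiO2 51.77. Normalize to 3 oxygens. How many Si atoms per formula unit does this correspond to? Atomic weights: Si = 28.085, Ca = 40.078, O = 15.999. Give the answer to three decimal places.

CaO: 48.15/56.077 = 0.85864 mol → 0.85864 mol Ca, 0.85864 mol O.
SiO2: 51.77/60.083 = 0.86164 mol → 0.86164 mol Si, 1.72328 mol O.
Total oxygen = 2.58192 mol. Normalization factor = 3/2.58192 = 1.16193.
Si per 3 O = 0.86164 × 1.16193 = 1.001.

1.001 Si apfu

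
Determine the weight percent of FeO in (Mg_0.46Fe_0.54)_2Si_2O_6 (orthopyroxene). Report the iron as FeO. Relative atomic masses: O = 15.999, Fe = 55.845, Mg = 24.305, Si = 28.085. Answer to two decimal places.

33.04 wt%

Molar mass of (Mg_0.46Fe_0.54)_2Si_2O_6 = 0.92×24.305 + 1.08×55.845 + 2×28.085 + 6×15.999 = 234.837 g/mol.
Each formula unit contains 1.08 Fe, equivalent to 1.08/1 = 1.0800 mol FeO.
M(FeO) = 1×55.845 + 1×15.999 = 71.844 g/mol.
Mass of FeO per formula unit = 1.0800 × 71.844 = 77.592 g.
FeO wt% = 77.592 / 234.837 × 100 = 33.04%.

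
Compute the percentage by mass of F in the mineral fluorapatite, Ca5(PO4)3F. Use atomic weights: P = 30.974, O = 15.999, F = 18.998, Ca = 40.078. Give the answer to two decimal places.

M(Ca5(PO4)3F) = 504.298 g/mol.
F contributes 1 × 18.998 = 18.998 g per mole.
18.998/504.298 = 0.0377 → 3.77%.

3.77 mass %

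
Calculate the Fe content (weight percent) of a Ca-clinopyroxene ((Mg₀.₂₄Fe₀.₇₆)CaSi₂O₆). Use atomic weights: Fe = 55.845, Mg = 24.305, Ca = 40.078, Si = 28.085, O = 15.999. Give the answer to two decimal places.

Molar mass of (Mg₀.₂₄Fe₀.₇₆)CaSi₂O₆: 0.24×24.305 + 0.76×55.845 + 1×40.078 + 2×28.085 + 6×15.999 = 240.517 g/mol.
Mass of Fe per formula unit: 0.76 × 55.845 = 42.442 g.
Weight fraction Fe = 42.442 / 240.517 = 0.1765.

17.65 weight percent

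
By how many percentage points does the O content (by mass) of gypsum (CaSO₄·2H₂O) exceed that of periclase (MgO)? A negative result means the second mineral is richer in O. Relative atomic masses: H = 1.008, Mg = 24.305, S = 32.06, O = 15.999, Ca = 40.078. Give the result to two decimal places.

M(CaSO₄·2H₂O) = 172.164 g/mol, so wt% O = 95.994/172.164 × 100 = 55.76%.
M(MgO) = 40.304 g/mol, so wt% O = 15.999/40.304 × 100 = 39.70%.
55.76 − 39.70 = 16.06 pp.

16.06 percentage points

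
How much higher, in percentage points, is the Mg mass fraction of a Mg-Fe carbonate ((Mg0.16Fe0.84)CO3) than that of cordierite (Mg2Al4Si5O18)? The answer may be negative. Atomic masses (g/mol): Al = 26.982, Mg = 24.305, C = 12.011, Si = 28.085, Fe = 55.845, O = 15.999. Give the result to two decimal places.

M((Mg0.16Fe0.84)CO3) = 110.807 g/mol, so wt% Mg = 3.889/110.807 × 100 = 3.51%.
M(Mg2Al4Si5O18) = 584.945 g/mol, so wt% Mg = 48.610/584.945 × 100 = 8.31%.
3.51 − 8.31 = -4.80 pp.

-4.80 percentage points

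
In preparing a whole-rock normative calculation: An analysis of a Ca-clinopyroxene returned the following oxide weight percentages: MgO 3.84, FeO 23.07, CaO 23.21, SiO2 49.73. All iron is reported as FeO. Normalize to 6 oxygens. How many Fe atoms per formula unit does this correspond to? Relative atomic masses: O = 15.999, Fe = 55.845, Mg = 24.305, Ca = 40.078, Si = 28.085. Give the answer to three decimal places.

3.84 wt% MgO ÷ 40.304 g/mol = 0.09528 mol, giving 0.09528 Mg and 0.09528 O.
23.07 wt% FeO ÷ 71.844 g/mol = 0.32111 mol, giving 0.32111 Fe and 0.32111 O.
23.21 wt% CaO ÷ 56.077 g/mol = 0.41390 mol, giving 0.41390 Ca and 0.41390 O.
49.73 wt% SiO2 ÷ 60.083 g/mol = 0.82769 mol, giving 0.82769 Si and 1.65538 O.
Oxygen sums to 2.48567; scaling by 6/2.48567 = 2.41384 puts the formula on 6 O.
Fe: 0.32111 × 2.41384 = 0.775 atoms per formula unit.

0.775 Fe apfu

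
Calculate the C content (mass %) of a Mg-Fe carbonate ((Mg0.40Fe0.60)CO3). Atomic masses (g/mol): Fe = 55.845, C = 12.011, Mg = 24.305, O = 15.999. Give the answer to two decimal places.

M((Mg0.40Fe0.60)CO3) = 103.237 g/mol.
C contributes 1 × 12.011 = 12.011 g per mole.
12.011/103.237 = 0.1163 → 11.63%.

11.63 mass %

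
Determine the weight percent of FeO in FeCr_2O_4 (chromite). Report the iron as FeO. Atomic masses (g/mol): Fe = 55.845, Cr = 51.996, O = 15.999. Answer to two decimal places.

Formula mass = 223.833 g/mol.
1 Fe → 1.0000 mol FeO per formula unit; M(FeO) = 71.844, so FeO mass = 71.844 g.
71.844/223.833 × 100 = 32.10 wt%.

32.10 wt%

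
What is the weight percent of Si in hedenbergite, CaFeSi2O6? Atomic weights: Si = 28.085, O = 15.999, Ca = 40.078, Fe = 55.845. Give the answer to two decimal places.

M(CaFeSi2O6) = 248.087 g/mol.
Si contributes 2 × 28.085 = 56.170 g per mole.
56.170/248.087 = 0.2264 → 22.64%.

22.64 weight percent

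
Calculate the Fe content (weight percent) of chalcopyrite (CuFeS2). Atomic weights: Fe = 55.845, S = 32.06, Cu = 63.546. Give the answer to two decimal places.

Formula mass = 1×63.546 + 1×55.845 + 2×32.06 = 183.511 g/mol, of which 55.845 g is Fe.
So Fe makes up 55.845/183.511 = 0.3043 of the mass, i.e. 30.43%.

30.43 weight percent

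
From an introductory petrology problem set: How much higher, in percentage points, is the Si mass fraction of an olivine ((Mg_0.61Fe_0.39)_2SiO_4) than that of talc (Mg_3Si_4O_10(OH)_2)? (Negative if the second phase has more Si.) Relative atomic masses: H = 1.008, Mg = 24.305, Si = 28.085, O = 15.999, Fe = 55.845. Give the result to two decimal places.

-12.63 percentage points

Si in (Mg_0.61Fe_0.39)_2SiO_4: molar mass 165.292 g/mol; 1×28.085 = 28.085 g → 16.99 wt%.
Si in Mg_3Si_4O_10(OH)_2: molar mass 379.259 g/mol; 4×28.085 = 112.340 g → 29.62 wt%.
Difference = 16.99 − 29.62 = -12.63 percentage points.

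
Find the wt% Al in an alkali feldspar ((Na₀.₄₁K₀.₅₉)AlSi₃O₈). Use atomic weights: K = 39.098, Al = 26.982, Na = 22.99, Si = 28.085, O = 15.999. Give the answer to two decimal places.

M((Na₀.₄₁K₀.₅₉)AlSi₃O₈) = 271.723 g/mol.
Al contributes 1 × 26.982 = 26.982 g per mole.
26.982/271.723 = 0.0993 → 9.93%.

9.93 mass %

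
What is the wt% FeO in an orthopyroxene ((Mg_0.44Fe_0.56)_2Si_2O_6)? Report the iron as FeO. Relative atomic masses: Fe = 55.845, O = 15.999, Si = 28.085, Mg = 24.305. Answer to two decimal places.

M((Mg_0.44Fe_0.56)_2Si_2O_6) = 236.099 g/mol; M(FeO) = 71.844 g/mol.
Moles FeO per formula unit = 1.12 Fe ÷ 1 = 1.1200.
FeO fraction = (1.1200 × 71.844) / 236.099 = 80.465/236.099 = 0.3408.

34.08 wt%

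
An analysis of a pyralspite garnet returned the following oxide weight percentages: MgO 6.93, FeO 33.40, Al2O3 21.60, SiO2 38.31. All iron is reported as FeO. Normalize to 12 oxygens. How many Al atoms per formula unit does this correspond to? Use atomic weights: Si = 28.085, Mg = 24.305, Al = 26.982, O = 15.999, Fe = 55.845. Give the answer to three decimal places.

1.996 Al apfu

MgO: 6.93/40.304 = 0.17194 mol → 0.17194 mol Mg, 0.17194 mol O.
FeO: 33.40/71.844 = 0.46490 mol → 0.46490 mol Fe, 0.46490 mol O.
Al2O3: 21.60/101.961 = 0.21185 mol → 0.42370 mol Al, 0.63555 mol O.
SiO2: 38.31/60.083 = 0.63762 mol → 0.63762 mol Si, 1.27524 mol O.
Total oxygen = 2.54763 mol. Normalization factor = 12/2.54763 = 4.71026.
Al per 12 O = 0.42370 × 4.71026 = 1.996.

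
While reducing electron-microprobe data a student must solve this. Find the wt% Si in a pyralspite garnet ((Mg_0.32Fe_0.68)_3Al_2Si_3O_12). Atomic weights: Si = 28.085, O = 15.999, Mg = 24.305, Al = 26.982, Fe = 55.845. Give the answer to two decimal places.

Formula mass = 0.96×24.305 + 2.04×55.845 + 2×26.982 + 3×28.085 + 12×15.999 = 467.464 g/mol, of which 84.255 g is Si.
So Si makes up 84.255/467.464 = 0.1802 of the mass, i.e. 18.02%.

18.02 mass %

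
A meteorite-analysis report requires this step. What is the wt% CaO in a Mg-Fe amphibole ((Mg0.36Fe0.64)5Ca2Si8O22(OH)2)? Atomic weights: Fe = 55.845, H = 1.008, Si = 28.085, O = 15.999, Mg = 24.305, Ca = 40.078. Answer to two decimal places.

12.28 wt%

Molar mass of (Mg0.36Fe0.64)5Ca2Si8O22(OH)2 = 1.80×24.305 + 3.20×55.845 + 2×40.078 + 8×28.085 + 24×15.999 + 2×1.008 = 913.281 g/mol.
Each formula unit contains 2 Ca, equivalent to 2/1 = 2.0000 mol CaO.
M(CaO) = 1×40.078 + 1×15.999 = 56.077 g/mol.
Mass of CaO per formula unit = 2.0000 × 56.077 = 112.154 g.
CaO wt% = 112.154 / 913.281 × 100 = 12.28%.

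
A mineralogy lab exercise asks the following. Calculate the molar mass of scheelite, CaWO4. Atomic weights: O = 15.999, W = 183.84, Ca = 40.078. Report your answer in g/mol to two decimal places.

The formula mass is the sum 1(40.078) + 1(183.84) + 4(15.999).

287.91 g/mol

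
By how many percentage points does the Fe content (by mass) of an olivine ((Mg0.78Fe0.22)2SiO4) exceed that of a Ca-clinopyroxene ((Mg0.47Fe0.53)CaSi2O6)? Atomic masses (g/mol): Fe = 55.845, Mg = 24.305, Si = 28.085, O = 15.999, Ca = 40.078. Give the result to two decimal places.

M((Mg0.78Fe0.22)2SiO4) = 154.569 g/mol, so wt% Fe = 24.572/154.569 × 100 = 15.90%.
M((Mg0.47Fe0.53)CaSi2O6) = 233.263 g/mol, so wt% Fe = 29.598/233.263 × 100 = 12.69%.
15.90 − 12.69 = 3.21 pp.

3.21 percentage points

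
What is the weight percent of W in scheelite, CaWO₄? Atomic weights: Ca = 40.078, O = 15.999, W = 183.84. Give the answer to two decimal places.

Molar mass of CaWO₄: 1·40.078 + 1·183.84 + 4·15.999 = 287.914 g/mol.
Mass of W per formula unit: 1 × 183.84 = 183.840 g.
Weight fraction W = 183.840 / 287.914 = 0.6385.

63.85 mass %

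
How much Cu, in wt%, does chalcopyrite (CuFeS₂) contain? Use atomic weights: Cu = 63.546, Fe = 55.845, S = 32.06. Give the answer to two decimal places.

Formula mass = 1×63.546 + 1×55.845 + 2×32.06 = 183.511 g/mol, of which 63.546 g is Cu.
So Cu makes up 63.546/183.511 = 0.3463 of the mass, i.e. 34.63%.

34.63 wt%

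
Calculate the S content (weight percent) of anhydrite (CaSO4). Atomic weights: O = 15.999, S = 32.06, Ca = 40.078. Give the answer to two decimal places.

Molar mass of CaSO4: 1*40.078 + 1*32.06 + 4*15.999 = 136.134 g/mol.
Mass of S per formula unit: 1 × 32.06 = 32.060 g.
Weight fraction S = 32.060 / 136.134 = 0.2355.

23.55 weight percent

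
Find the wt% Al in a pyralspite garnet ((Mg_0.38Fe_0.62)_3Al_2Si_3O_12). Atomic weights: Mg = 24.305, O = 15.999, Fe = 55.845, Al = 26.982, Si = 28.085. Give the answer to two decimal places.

11.69 wt%

Molar mass of (Mg_0.38Fe_0.62)_3Al_2Si_3O_12: 1.14*24.305 + 1.86*55.845 + 2*26.982 + 3*28.085 + 12*15.999 = 461.786 g/mol.
Mass of Al per formula unit: 2 × 26.982 = 53.964 g.
Weight fraction Al = 53.964 / 461.786 = 0.1169.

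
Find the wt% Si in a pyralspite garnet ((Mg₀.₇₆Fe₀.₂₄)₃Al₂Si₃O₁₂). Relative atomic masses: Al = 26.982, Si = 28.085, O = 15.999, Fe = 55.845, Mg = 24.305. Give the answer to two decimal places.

Formula mass = 2.28·24.305 + 0.72·55.845 + 2·26.982 + 3·28.085 + 12·15.999 = 425.831 g/mol, of which 84.255 g is Si.
So Si makes up 84.255/425.831 = 0.1979 of the mass, i.e. 19.79%.

19.79 wt%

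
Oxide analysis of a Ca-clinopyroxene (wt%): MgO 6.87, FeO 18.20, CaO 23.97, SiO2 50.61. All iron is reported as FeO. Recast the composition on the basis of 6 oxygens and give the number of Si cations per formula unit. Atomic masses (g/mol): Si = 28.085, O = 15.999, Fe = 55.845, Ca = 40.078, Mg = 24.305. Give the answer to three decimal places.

1.993 Si apfu

6.87 wt% MgO ÷ 40.304 g/mol = 0.17045 mol, giving 0.17045 Mg and 0.17045 O.
18.20 wt% FeO ÷ 71.844 g/mol = 0.25333 mol, giving 0.25333 Fe and 0.25333 O.
23.97 wt% CaO ÷ 56.077 g/mol = 0.42745 mol, giving 0.42745 Ca and 0.42745 O.
50.61 wt% SiO2 ÷ 60.083 g/mol = 0.84233 mol, giving 0.84233 Si and 1.68466 O.
Oxygen sums to 2.53589; scaling by 6/2.53589 = 2.36603 puts the formula on 6 O.
Si: 0.84233 × 2.36603 = 1.993 atoms per formula unit.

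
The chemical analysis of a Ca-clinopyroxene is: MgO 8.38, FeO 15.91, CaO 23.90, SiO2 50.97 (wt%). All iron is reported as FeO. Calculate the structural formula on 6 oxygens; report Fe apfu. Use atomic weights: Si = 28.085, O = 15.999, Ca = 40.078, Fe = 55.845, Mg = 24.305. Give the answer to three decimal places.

8.38 wt% MgO ÷ 40.304 g/mol = 0.20792 mol, giving 0.20792 Mg and 0.20792 O.
15.91 wt% FeO ÷ 71.844 g/mol = 0.22145 mol, giving 0.22145 Fe and 0.22145 O.
23.90 wt% CaO ÷ 56.077 g/mol = 0.42620 mol, giving 0.42620 Ca and 0.42620 O.
50.97 wt% SiO2 ÷ 60.083 g/mol = 0.84833 mol, giving 0.84833 Si and 1.69666 O.
Oxygen sums to 2.55223; scaling by 6/2.55223 = 2.35089 puts the formula on 6 O.
Fe: 0.22145 × 2.35089 = 0.521 atoms per formula unit.

0.521 Fe apfu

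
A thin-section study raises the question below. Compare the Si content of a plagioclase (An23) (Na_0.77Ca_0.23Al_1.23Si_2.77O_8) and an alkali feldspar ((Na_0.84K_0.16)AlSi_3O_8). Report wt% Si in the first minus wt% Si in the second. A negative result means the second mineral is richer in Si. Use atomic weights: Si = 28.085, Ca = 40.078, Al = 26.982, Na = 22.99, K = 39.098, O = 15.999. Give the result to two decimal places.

-2.56 percentage points

M(Na_0.77Ca_0.23Al_1.23Si_2.77O_8) = 265.896 g/mol, so wt% Si = 77.795/265.896 × 100 = 29.26%.
M((Na_0.84K_0.16)AlSi_3O_8) = 264.796 g/mol, so wt% Si = 84.255/264.796 × 100 = 31.82%.
29.26 − 31.82 = -2.56 pp.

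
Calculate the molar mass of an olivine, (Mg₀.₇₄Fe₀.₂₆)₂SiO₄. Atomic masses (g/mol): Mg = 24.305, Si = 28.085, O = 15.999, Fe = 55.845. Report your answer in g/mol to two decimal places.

The formula mass is the sum 1.48(24.305) + 0.52(55.845) + 1(28.085) + 4(15.999).

157.09 g/mol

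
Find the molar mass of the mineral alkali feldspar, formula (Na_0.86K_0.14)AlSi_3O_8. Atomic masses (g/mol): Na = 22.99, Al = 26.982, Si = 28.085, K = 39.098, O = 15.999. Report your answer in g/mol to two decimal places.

264.47 g/mol

The formula mass is the sum 0.86*22.99 + 0.14*39.098 + 1*26.982 + 3*28.085 + 8*15.999.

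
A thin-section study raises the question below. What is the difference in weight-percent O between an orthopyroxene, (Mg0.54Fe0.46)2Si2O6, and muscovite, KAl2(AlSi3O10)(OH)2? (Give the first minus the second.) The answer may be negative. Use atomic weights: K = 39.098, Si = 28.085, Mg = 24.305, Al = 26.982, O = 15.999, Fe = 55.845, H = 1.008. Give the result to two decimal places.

-6.43 percentage points

M((Mg0.54Fe0.46)2Si2O6) = 229.791 g/mol, so wt% O = 95.994/229.791 × 100 = 41.77%.
M(KAl2(AlSi3O10)(OH)2) = 398.303 g/mol, so wt% O = 191.988/398.303 × 100 = 48.20%.
41.77 − 48.20 = -6.43 pp.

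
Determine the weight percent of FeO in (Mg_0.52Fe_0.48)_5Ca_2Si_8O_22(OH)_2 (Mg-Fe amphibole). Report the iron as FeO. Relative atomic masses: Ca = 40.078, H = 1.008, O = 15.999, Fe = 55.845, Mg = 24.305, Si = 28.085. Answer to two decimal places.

19.42 wt%

M((Mg_0.52Fe_0.48)_5Ca_2Si_8O_22(OH)_2) = 888.049 g/mol; M(FeO) = 71.844 g/mol.
Moles FeO per formula unit = 2.40 Fe ÷ 1 = 2.4000.
FeO fraction = (2.4000 × 71.844) / 888.049 = 172.426/888.049 = 0.1942.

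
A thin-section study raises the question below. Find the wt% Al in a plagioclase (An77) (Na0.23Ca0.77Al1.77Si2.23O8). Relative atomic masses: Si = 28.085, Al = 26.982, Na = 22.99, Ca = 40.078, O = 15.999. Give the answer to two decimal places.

M(Na0.23Ca0.77Al1.77Si2.23O8) = 274.527 g/mol.
Al contributes 1.77 × 26.982 = 47.758 g per mole.
47.758/274.527 = 0.1740 → 17.40%.

17.40 wt%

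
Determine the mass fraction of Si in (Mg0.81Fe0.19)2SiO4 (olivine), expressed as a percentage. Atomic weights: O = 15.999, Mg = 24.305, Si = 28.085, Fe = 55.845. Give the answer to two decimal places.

18.40 mass %

Molar mass of (Mg0.81Fe0.19)2SiO4: 1.62×24.305 + 0.38×55.845 + 1×28.085 + 4×15.999 = 152.676 g/mol.
Mass of Si per formula unit: 1 × 28.085 = 28.085 g.
Weight fraction Si = 28.085 / 152.676 = 0.1840.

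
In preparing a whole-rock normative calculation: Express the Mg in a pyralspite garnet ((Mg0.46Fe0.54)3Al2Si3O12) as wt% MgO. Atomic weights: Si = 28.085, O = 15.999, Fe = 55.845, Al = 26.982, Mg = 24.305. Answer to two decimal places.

12.25 wt%

Formula mass = 454.217 g/mol.
1.38 Mg → 1.3800 mol MgO per formula unit; M(MgO) = 40.304, so MgO mass = 55.620 g.
55.620/454.217 × 100 = 12.25 wt%.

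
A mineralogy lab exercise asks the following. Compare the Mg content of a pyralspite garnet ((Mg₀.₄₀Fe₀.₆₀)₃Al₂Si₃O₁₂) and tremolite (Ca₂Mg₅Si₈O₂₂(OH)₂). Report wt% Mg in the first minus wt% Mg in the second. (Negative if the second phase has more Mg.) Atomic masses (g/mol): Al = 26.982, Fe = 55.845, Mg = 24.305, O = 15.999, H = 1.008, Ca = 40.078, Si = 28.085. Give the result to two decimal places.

-8.62 percentage points

First mineral: 29.166 g Mg in 459.894 g formula = 6.34 wt% Mg.
Second mineral: 121.525 g Mg in 812.353 g formula = 14.96 wt% Mg.
6.34% − 14.96% gives a difference of -8.62 percentage points.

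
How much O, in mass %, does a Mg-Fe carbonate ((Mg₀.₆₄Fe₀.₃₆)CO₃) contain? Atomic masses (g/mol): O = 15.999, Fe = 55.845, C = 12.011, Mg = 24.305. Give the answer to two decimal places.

50.17 mass %

Formula mass = 0.64*24.305 + 0.36*55.845 + 1*12.011 + 3*15.999 = 95.667 g/mol, of which 47.997 g is O.
So O makes up 47.997/95.667 = 0.5017 of the mass, i.e. 50.17%.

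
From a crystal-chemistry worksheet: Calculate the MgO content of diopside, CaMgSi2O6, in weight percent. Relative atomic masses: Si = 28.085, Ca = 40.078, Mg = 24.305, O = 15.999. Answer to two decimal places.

18.61 wt%

Molar mass of CaMgSi2O6 = 1·40.078 + 1·24.305 + 2·28.085 + 6·15.999 = 216.547 g/mol.
Each formula unit contains 1 Mg, equivalent to 1/1 = 1.0000 mol MgO.
M(MgO) = 1×24.305 + 1×15.999 = 40.304 g/mol.
Mass of MgO per formula unit = 1.0000 × 40.304 = 40.304 g.
MgO wt% = 40.304 / 216.547 × 100 = 18.61%.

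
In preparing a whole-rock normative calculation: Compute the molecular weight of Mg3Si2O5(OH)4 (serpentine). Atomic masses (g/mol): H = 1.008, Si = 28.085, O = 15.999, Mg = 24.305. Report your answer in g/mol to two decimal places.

277.11 g/mol

M = 3×24.305 + 2×28.085 + 9×15.999 + 4×1.008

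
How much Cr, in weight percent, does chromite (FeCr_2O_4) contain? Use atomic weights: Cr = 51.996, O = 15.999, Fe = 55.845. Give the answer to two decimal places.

Molar mass of FeCr_2O_4: 1×55.845 + 2×51.996 + 4×15.999 = 223.833 g/mol.
Mass of Cr per formula unit: 2 × 51.996 = 103.992 g.
Weight fraction Cr = 103.992 / 223.833 = 0.4646.

46.46 weight percent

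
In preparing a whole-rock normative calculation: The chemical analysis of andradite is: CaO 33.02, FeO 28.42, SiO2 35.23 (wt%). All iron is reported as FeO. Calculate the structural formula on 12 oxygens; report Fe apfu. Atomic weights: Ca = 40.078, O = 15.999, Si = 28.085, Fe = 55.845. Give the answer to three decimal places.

CaO: 33.02/56.077 = 0.58883 mol → 0.58883 mol Ca, 0.58883 mol O.
FeO: 28.42/71.844 = 0.39558 mol → 0.39558 mol Fe, 0.39558 mol O.
SiO2: 35.23/60.083 = 0.58636 mol → 0.58636 mol Si, 1.17272 mol O.
Total oxygen = 2.15713 mol. Normalization factor = 12/2.15713 = 5.56295.
Fe per 12 O = 0.39558 × 5.56295 = 2.201.

2.201 Fe apfu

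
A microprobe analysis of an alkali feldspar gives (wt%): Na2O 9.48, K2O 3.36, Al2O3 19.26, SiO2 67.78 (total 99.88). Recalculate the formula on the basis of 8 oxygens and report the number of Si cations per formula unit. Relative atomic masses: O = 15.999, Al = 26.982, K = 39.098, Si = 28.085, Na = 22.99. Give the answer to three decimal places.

2.997 Si apfu

Na2O (M=61.979): mol = 0.15296; Na = 0.30592, O = 0.15296.
K2O (M=94.195): mol = 0.03567; K = 0.07134, O = 0.03567.
Al2O3 (M=101.961): mol = 0.18890; Al = 0.37780, O = 0.56670.
SiO2 (M=60.083): mol = 1.12811; Si = 1.12811, O = 2.25622.
ΣO = 3.01155; factor = 8/ΣO = 2.65644.
Si apfu = 1.12811 × 2.65644 = 2.997.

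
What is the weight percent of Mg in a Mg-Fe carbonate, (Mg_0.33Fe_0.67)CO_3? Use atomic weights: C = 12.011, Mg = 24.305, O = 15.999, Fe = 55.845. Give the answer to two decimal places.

7.61 mass %

M((Mg_0.33Fe_0.67)CO_3) = 105.445 g/mol.
Mg contributes 0.33 × 24.305 = 8.021 g per mole.
8.021/105.445 = 0.0761 → 7.61%.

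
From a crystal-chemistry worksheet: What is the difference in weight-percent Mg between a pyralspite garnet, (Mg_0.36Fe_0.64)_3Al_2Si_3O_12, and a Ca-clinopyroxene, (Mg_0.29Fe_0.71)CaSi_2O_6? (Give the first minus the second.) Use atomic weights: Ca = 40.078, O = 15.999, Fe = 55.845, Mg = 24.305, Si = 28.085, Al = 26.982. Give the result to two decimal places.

First mineral: 26.249 g Mg in 463.679 g formula = 5.66 wt% Mg.
Second mineral: 7.048 g Mg in 238.940 g formula = 2.95 wt% Mg.
5.66% − 2.95% gives a difference of 2.71 percentage points.

2.71 percentage points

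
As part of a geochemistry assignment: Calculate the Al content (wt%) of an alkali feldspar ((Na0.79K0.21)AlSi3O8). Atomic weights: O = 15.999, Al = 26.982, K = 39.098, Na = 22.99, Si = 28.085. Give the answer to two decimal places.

10.16 wt%

Formula mass = 0.79×22.99 + 0.21×39.098 + 1×26.982 + 3×28.085 + 8×15.999 = 265.602 g/mol, of which 26.982 g is Al.
So Al makes up 26.982/265.602 = 0.1016 of the mass, i.e. 10.16%.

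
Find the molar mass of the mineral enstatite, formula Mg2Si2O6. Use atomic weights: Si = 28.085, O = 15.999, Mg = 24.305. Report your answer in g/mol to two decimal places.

200.77 g/mol

Mg: 2 × 24.305 = 48.6100
Si: 2 × 28.085 = 56.1700
O: 6 × 15.999 = 95.9940
Summing the contributions gives the formula mass.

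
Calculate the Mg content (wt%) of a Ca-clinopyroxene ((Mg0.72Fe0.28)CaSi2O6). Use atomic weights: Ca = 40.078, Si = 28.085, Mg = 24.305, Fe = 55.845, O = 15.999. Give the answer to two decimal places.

M((Mg0.72Fe0.28)CaSi2O6) = 225.378 g/mol.
Mg contributes 0.72 × 24.305 = 17.500 g per mole.
17.500/225.378 = 0.0776 → 7.76%.

7.76 wt%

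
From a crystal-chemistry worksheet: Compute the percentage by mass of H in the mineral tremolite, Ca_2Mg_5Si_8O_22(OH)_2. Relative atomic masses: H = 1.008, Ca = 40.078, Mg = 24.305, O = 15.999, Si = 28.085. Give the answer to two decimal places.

Molar mass of Ca_2Mg_5Si_8O_22(OH)_2: 2*40.078 + 5*24.305 + 8*28.085 + 24*15.999 + 2*1.008 = 812.353 g/mol.
Mass of H per formula unit: 2 × 1.008 = 2.016 g.
Weight fraction H = 2.016 / 812.353 = 0.0025.

0.25 weight percent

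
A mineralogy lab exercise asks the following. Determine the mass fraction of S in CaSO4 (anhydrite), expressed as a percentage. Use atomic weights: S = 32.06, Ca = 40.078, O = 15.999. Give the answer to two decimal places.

M(CaSO4) = 136.134 g/mol.
S contributes 1 × 32.06 = 32.060 g per mole.
32.060/136.134 = 0.2355 → 23.55%.

23.55 weight percent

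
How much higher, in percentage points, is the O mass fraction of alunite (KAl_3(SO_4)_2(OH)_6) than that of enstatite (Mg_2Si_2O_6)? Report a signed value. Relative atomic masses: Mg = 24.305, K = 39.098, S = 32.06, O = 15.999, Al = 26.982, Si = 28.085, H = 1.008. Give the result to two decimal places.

O in KAl_3(SO_4)_2(OH)_6: molar mass 414.198 g/mol; 14×15.999 = 223.986 g → 54.08 wt%.
O in Mg_2Si_2O_6: molar mass 200.774 g/mol; 6×15.999 = 95.994 g → 47.81 wt%.
Difference = 54.08 − 47.81 = 6.27 percentage points.

6.27 percentage points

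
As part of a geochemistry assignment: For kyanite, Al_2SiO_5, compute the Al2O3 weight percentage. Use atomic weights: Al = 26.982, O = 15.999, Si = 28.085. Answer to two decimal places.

62.92 wt%

M(Al_2SiO_5) = 162.044 g/mol; M(Al2O3) = 101.961 g/mol.
Moles Al2O3 per formula unit = 2 Al ÷ 2 = 1.0000.
Al2O3 fraction = (1.0000 × 101.961) / 162.044 = 101.961/162.044 = 0.6292.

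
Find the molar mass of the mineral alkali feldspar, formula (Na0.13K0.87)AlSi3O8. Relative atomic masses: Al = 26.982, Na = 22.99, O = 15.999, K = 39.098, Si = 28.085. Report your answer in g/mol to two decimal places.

The formula mass is the sum 0.13(22.99) + 0.87(39.098) + 1(26.982) + 3(28.085) + 8(15.999).

276.23 g/mol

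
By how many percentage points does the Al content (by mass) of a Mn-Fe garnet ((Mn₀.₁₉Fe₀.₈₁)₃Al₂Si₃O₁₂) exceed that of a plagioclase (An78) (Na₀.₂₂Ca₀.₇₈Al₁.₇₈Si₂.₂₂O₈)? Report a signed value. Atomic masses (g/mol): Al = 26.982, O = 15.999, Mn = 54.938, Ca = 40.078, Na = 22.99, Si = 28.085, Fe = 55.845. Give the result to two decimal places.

-6.63 percentage points

First mineral: 53.964 g Al in 497.225 g formula = 10.85 wt% Al.
Second mineral: 48.028 g Al in 274.687 g formula = 17.48 wt% Al.
10.85% − 17.48% gives a difference of -6.63 percentage points.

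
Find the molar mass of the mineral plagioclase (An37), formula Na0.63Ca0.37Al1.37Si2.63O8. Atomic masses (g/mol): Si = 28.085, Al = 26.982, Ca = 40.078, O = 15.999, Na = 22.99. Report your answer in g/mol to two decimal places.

268.13 g/mol

M = 0.63×22.99 + 0.37×40.078 + 1.37×26.982 + 2.63×28.085 + 8×15.999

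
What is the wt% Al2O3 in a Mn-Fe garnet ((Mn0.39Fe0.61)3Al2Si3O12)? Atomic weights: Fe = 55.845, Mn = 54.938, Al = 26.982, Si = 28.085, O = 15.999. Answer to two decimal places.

Formula mass = 496.681 g/mol.
2 Al → 1.0000 mol Al2O3 per formula unit; M(Al2O3) = 101.961, so Al2O3 mass = 101.961 g.
101.961/496.681 × 100 = 20.53 wt%.

20.53 wt%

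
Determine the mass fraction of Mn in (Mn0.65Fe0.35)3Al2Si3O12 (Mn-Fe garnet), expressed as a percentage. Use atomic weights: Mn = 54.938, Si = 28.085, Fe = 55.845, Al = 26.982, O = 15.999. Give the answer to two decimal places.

21.60 wt%

M((Mn0.65Fe0.35)3Al2Si3O12) = 495.973 g/mol.
Mn contributes 1.95 × 54.938 = 107.129 g per mole.
107.129/495.973 = 0.2160 → 21.60%.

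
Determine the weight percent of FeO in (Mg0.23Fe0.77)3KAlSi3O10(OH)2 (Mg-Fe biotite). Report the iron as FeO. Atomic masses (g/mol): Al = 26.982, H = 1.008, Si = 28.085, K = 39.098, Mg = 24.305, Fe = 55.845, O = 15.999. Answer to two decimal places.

33.86 wt%

Formula mass = 490.111 g/mol.
2.31 Fe → 2.3100 mol FeO per formula unit; M(FeO) = 71.844, so FeO mass = 165.960 g.
165.960/490.111 × 100 = 33.86 wt%.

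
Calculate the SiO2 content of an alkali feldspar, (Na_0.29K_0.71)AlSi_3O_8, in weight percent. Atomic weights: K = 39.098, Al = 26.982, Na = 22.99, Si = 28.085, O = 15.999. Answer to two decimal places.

65.87 wt%

Molar mass of (Na_0.29K_0.71)AlSi_3O_8 = 0.29*22.99 + 0.71*39.098 + 1*26.982 + 3*28.085 + 8*15.999 = 273.656 g/mol.
Each formula unit contains 3 Si, equivalent to 3/1 = 3.0000 mol SiO2.
M(SiO2) = 1×28.085 + 2×15.999 = 60.083 g/mol.
Mass of SiO2 per formula unit = 3.0000 × 60.083 = 180.249 g.
SiO2 wt% = 180.249 / 273.656 × 100 = 65.87%.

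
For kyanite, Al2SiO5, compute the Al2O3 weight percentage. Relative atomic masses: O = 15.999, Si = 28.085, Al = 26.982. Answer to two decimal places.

62.92 wt%

Formula mass = 162.044 g/mol.
2 Al → 1.0000 mol Al2O3 per formula unit; M(Al2O3) = 101.961, so Al2O3 mass = 101.961 g.
101.961/162.044 × 100 = 62.92 wt%.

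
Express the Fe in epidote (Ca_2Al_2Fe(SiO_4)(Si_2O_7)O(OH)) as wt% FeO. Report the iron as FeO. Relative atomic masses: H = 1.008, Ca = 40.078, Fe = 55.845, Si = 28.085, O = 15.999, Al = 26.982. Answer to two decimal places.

M(Ca_2Al_2Fe(SiO_4)(Si_2O_7)O(OH)) = 483.215 g/mol; M(FeO) = 71.844 g/mol.
Moles FeO per formula unit = 1 Fe ÷ 1 = 1.0000.
FeO fraction = (1.0000 × 71.844) / 483.215 = 71.844/483.215 = 0.1487.

14.87 wt%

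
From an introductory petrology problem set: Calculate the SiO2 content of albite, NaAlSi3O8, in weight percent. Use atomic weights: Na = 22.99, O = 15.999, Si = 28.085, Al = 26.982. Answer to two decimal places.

M(NaAlSi3O8) = 262.219 g/mol; M(SiO2) = 60.083 g/mol.
Moles SiO2 per formula unit = 3 Si ÷ 1 = 3.0000.
SiO2 fraction = (3.0000 × 60.083) / 262.219 = 180.249/262.219 = 0.6874.

68.74 wt%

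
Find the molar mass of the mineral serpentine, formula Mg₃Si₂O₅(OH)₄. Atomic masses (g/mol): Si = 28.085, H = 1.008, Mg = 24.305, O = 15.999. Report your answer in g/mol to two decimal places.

277.11 g/mol

Mg: 3 × 24.305 = 72.9150
Si: 2 × 28.085 = 56.1700
O: 9 × 15.999 = 143.9910
H: 4 × 1.008 = 4.0320
Summing the contributions gives the formula mass.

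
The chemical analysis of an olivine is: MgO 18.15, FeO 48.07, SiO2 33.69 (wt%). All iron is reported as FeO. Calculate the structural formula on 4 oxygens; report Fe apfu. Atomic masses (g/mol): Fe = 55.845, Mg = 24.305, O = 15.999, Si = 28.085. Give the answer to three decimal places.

MgO: 18.15/40.304 = 0.45033 mol → 0.45033 mol Mg, 0.45033 mol O.
FeO: 48.07/71.844 = 0.66909 mol → 0.66909 mol Fe, 0.66909 mol O.
SiO2: 33.69/60.083 = 0.56072 mol → 0.56072 mol Si, 1.12144 mol O.
Total oxygen = 2.24086 mol. Normalization factor = 4/2.24086 = 1.78503.
Fe per 4 O = 0.66909 × 1.78503 = 1.194.

1.194 Fe apfu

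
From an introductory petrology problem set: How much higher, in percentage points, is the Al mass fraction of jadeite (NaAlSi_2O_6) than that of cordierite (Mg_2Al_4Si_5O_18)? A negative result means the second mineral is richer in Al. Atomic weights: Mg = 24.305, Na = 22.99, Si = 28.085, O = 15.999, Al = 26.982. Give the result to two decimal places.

Al in NaAlSi_2O_6: molar mass 202.136 g/mol; 1×26.982 = 26.982 g → 13.35 wt%.
Al in Mg_2Al_4Si_5O_18: molar mass 584.945 g/mol; 4×26.982 = 107.928 g → 18.45 wt%.
Difference = 13.35 − 18.45 = -5.10 percentage points.

-5.10 percentage points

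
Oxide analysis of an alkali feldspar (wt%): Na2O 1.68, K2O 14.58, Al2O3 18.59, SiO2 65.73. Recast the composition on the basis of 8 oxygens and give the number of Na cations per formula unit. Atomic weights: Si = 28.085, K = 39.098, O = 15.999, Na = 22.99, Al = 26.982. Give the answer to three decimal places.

Na2O: 1.68/61.979 = 0.02711 mol → 0.05422 mol Na, 0.02711 mol O.
K2O: 14.58/94.195 = 0.15479 mol → 0.30958 mol K, 0.15479 mol O.
Al2O3: 18.59/101.961 = 0.18232 mol → 0.36464 mol Al, 0.54696 mol O.
SiO2: 65.73/60.083 = 1.09399 mol → 1.09399 mol Si, 2.18798 mol O.
Total oxygen = 2.91684 mol. Normalization factor = 8/2.91684 = 2.74269.
Na per 8 O = 0.05422 × 2.74269 = 0.149.

0.149 Na apfu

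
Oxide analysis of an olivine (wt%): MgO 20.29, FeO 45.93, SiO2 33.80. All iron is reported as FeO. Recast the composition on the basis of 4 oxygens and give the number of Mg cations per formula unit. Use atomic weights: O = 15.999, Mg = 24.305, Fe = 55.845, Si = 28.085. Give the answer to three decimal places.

0.888 Mg apfu

20.29 wt% MgO ÷ 40.304 g/mol = 0.50342 mol, giving 0.50342 Mg and 0.50342 O.
45.93 wt% FeO ÷ 71.844 g/mol = 0.63930 mol, giving 0.63930 Fe and 0.63930 O.
33.80 wt% SiO2 ÷ 60.083 g/mol = 0.56256 mol, giving 0.56256 Si and 1.12512 O.
Oxygen sums to 2.26784; scaling by 4/2.26784 = 1.76379 puts the formula on 4 O.
Mg: 0.50342 × 1.76379 = 0.888 atoms per formula unit.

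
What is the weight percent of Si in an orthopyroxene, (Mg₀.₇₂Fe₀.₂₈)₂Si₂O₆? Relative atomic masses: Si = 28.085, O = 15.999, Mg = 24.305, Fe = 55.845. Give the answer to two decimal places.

25.71 weight percent

Molar mass of (Mg₀.₇₂Fe₀.₂₈)₂Si₂O₆: 1.44*24.305 + 0.56*55.845 + 2*28.085 + 6*15.999 = 218.436 g/mol.
Mass of Si per formula unit: 2 × 28.085 = 56.170 g.
Weight fraction Si = 56.170 / 218.436 = 0.2571.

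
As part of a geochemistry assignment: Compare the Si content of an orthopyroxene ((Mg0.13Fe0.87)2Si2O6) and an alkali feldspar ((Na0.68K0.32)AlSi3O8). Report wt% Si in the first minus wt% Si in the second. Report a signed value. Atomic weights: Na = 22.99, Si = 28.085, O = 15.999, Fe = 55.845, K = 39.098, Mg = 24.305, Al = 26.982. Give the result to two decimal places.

Si in (Mg0.13Fe0.87)2Si2O6: molar mass 255.654 g/mol; 2×28.085 = 56.170 g → 21.97 wt%.
Si in (Na0.68K0.32)AlSi3O8: molar mass 267.374 g/mol; 3×28.085 = 84.255 g → 31.51 wt%.
Difference = 21.97 − 31.51 = -9.54 percentage points.

-9.54 percentage points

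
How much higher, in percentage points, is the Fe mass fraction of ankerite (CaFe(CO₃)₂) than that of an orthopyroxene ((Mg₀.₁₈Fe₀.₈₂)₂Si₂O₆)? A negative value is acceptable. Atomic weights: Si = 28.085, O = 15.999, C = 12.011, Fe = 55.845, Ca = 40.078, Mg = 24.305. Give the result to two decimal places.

Fe in CaFe(CO₃)₂: molar mass 215.939 g/mol; 1×55.845 = 55.845 g → 25.86 wt%.
Fe in (Mg₀.₁₈Fe₀.₈₂)₂Si₂O₆: molar mass 252.500 g/mol; 1.64×55.845 = 91.586 g → 36.27 wt%.
Difference = 25.86 − 36.27 = -10.41 percentage points.

-10.41 percentage points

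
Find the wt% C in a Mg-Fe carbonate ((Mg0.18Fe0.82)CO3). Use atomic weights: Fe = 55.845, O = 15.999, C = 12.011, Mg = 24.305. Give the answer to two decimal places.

M((Mg0.18Fe0.82)CO3) = 110.176 g/mol.
C contributes 1 × 12.011 = 12.011 g per mole.
12.011/110.176 = 0.1090 → 10.90%.

10.90 weight percent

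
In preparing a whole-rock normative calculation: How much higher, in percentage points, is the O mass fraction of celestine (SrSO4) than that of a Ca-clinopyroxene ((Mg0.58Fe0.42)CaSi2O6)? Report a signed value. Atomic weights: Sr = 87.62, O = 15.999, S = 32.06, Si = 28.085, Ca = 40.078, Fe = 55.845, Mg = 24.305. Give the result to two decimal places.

M(SrSO4) = 183.676 g/mol, so wt% O = 63.996/183.676 × 100 = 34.84%.
M((Mg0.58Fe0.42)CaSi2O6) = 229.794 g/mol, so wt% O = 95.994/229.794 × 100 = 41.77%.
34.84 − 41.77 = -6.93 pp.

-6.93 percentage points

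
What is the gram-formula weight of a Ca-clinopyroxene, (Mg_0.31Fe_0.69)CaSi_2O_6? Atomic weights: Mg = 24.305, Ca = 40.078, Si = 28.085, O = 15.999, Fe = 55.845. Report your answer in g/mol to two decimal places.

238.31 g/mol

The formula mass is the sum 0.31·24.305 + 0.69·55.845 + 1·40.078 + 2·28.085 + 6·15.999.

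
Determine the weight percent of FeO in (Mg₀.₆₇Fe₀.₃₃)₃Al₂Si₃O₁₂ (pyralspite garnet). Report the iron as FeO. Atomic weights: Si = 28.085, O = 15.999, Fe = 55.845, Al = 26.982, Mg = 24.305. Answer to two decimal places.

16.38 wt%

Molar mass of (Mg₀.₆₇Fe₀.₃₃)₃Al₂Si₃O₁₂ = 2.01×24.305 + 0.99×55.845 + 2×26.982 + 3×28.085 + 12×15.999 = 434.347 g/mol.
Each formula unit contains 0.99 Fe, equivalent to 0.99/1 = 0.9900 mol FeO.
M(FeO) = 1×55.845 + 1×15.999 = 71.844 g/mol.
Mass of FeO per formula unit = 0.9900 × 71.844 = 71.126 g.
FeO wt% = 71.126 / 434.347 × 100 = 16.38%.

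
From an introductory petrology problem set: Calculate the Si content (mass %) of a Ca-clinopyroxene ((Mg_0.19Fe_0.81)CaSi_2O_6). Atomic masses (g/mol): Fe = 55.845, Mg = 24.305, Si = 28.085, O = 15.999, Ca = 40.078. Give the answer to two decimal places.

Formula mass = 0.19×24.305 + 0.81×55.845 + 1×40.078 + 2×28.085 + 6×15.999 = 242.094 g/mol, of which 56.170 g is Si.
So Si makes up 56.170/242.094 = 0.2320 of the mass, i.e. 23.20%.

23.20 mass %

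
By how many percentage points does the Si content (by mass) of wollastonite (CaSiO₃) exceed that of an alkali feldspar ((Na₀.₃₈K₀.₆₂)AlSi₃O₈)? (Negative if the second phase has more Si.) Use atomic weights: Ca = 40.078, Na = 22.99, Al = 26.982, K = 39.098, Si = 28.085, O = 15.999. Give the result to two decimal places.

-6.77 percentage points

M(CaSiO₃) = 116.160 g/mol, so wt% Si = 28.085/116.160 × 100 = 24.18%.
M((Na₀.₃₈K₀.₆₂)AlSi₃O₈) = 272.206 g/mol, so wt% Si = 84.255/272.206 × 100 = 30.95%.
24.18 − 30.95 = -6.77 pp.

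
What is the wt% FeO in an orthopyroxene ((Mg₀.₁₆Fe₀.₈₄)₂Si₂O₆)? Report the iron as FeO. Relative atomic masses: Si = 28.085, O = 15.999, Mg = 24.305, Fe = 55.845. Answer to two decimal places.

47.56 wt%

Molar mass of (Mg₀.₁₆Fe₀.₈₄)₂Si₂O₆ = 0.32*24.305 + 1.68*55.845 + 2*28.085 + 6*15.999 = 253.761 g/mol.
Each formula unit contains 1.68 Fe, equivalent to 1.68/1 = 1.6800 mol FeO.
M(FeO) = 1×55.845 + 1×15.999 = 71.844 g/mol.
Mass of FeO per formula unit = 1.6800 × 71.844 = 120.698 g.
FeO wt% = 120.698 / 253.761 × 100 = 47.56%.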